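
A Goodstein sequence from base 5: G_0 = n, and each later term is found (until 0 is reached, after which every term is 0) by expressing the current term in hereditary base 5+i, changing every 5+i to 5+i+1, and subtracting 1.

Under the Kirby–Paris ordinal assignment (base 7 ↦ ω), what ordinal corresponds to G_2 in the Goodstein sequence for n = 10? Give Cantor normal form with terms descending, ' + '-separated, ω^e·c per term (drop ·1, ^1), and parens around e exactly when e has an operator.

ω + 4

10 —HB5→ 2·5 —bump→ 2·6 = 12 —(−1)→ 11
11 —HB6→ 6 + 5 —bump→ 7 + 5 = 12 —(−1)→ 11
11 —HB7→ 7 + 4 —bump→ 8 + 4 = 12 —(−1)→ 11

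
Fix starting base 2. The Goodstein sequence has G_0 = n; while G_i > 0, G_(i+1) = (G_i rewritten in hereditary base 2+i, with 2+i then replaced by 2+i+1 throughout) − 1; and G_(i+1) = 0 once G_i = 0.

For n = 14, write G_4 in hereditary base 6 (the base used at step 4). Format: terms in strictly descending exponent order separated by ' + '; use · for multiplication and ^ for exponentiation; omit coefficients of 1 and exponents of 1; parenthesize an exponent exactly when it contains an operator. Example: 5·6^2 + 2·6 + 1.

6^(6 + 1) + 5·6^5 + 5·6^4 + 5·6^3 + 5·6^2 + 5·6 + 5

G_0 = 14. HB_2(14) = 2^(2 + 1) + 2^2 + 2. Bump = 111. G_1 = 110.
G_1 = 110. HB_3(110) = 3^(3 + 1) + 3^3 + 2. Bump = 1282. G_2 = 1281.
G_2 = 1281. HB_4(1281) = 4^(4 + 1) + 4^4 + 1. Bump = 18751. G_3 = 18750.
G_3 = 18750. HB_5(18750) = 5^(5 + 1) + 5^5. Bump = 326592. G_4 = 326591.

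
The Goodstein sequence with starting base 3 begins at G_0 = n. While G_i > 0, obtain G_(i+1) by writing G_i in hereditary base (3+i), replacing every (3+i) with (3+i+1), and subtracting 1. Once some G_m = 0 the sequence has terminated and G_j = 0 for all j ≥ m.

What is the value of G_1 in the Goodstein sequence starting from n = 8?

9

step 0: 8 = 2·3 + 2; sub 4 for 3: 2·4 + 2; = 10; G_1 = 10−1 = 9
step 1: 9 = 2·4 + 1; sub 5 for 4: 2·5 + 1; = 11; G_2 = 11−1 = 10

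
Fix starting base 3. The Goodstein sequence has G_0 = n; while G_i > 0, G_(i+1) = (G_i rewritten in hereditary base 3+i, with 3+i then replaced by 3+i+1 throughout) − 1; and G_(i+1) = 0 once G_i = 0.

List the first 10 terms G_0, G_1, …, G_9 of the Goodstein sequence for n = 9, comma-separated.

9, 15, 17, 19, 21, 23, 24, 25, 26, 27

step 0: 9 = 3^2; sub 4 for 3: 4^2; = 16; G_1 = 16−1 = 15
step 1: 15 = 3·4 + 3; sub 5 for 4: 3·5 + 3; = 18; G_2 = 18−1 = 17
step 2: 17 = 3·5 + 2; sub 6 for 5: 3·6 + 2; = 20; G_3 = 20−1 = 19
step 3: 19 = 3·6 + 1; sub 7 for 6: 3·7 + 1; = 22; G_4 = 22−1 = 21
step 4: 21 = 3·7; sub 8 for 7: 3·8; = 24; G_5 = 24−1 = 23
step 5: 23 = 2·8 + 7; sub 9 for 8: 2·9 + 7; = 25; G_6 = 25−1 = 24
step 6: 24 = 2·9 + 6; sub 10 for 9: 2·10 + 6; = 26; G_7 = 26−1 = 25
step 7: 25 = 2·10 + 5; sub 11 for 10: 2·11 + 5; = 27; G_8 = 27−1 = 26
step 8: 26 = 2·11 + 4; sub 12 for 11: 2·12 + 4; = 28; G_9 = 28−1 = 27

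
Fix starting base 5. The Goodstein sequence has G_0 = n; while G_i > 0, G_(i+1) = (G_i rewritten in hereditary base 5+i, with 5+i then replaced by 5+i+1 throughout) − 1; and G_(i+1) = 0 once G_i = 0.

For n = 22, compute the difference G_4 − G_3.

2

G_0=22  [base 5] 4·5 + 2  →[5↦6]→  4·6 + 2 = 26  −1 ⇒ G_1=25
G_1=25  [base 6] 4·6 + 1  →[6↦7]→  4·7 + 1 = 29  −1 ⇒ G_2=28
G_2=28  [base 7] 4·7  →[7↦8]→  4·8 = 32  −1 ⇒ G_3=31
G_3=31  [base 8] 3·8 + 7  →[8↦9]→  3·9 + 7 = 34  −1 ⇒ G_4=33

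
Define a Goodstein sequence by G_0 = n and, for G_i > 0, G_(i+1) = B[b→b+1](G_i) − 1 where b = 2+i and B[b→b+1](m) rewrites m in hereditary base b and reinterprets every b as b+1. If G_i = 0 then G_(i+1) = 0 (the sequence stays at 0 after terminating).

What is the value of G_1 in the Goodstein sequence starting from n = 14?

G_0 = 14. HB_2(14) = 2^(2 + 1) + 2^2 + 2. Bump = 111. G_1 = 110.
G_1 = 110. HB_3(110) = 3^(3 + 1) + 3^3 + 2. Bump = 1282. G_2 = 1281.

110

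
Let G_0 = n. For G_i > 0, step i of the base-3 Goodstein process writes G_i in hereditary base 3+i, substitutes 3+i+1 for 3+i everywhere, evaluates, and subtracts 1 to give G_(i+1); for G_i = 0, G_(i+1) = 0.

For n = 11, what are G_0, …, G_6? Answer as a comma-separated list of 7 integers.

[0] 11 ≡ 3^2 + 2 (base 3). Lift 4: 18. −1: 17.
[1] 17 ≡ 4^2 + 1 (base 4). Lift 5: 26. −1: 25.
[2] 25 ≡ 5^2 (base 5). Lift 6: 36. −1: 35.
[3] 35 ≡ 5·6 + 5 (base 6). Lift 7: 40. −1: 39.
[4] 39 ≡ 5·7 + 4 (base 7). Lift 8: 44. −1: 43.
[5] 43 ≡ 5·8 + 3 (base 8). Lift 9: 48. −1: 47.

11, 17, 25, 35, 39, 43, 47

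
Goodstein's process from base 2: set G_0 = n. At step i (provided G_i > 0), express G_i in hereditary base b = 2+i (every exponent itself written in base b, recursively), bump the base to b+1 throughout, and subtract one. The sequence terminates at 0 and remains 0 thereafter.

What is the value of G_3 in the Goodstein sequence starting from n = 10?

step 0: 10 = 2^(2 + 1) + 2; sub 3 for 2: 3^(3 + 1) + 3; = 84; G_1 = 84−1 = 83
step 1: 83 = 3^(3 + 1) + 2; sub 4 for 3: 4^(4 + 1) + 2; = 1026; G_2 = 1026−1 = 1025
step 2: 1025 = 4^(4 + 1) + 1; sub 5 for 4: 5^(5 + 1) + 1; = 15626; G_3 = 15626−1 = 15625
step 3: 15625 = 5^(5 + 1); sub 6 for 5: 6^(6 + 1); = 279936; G_4 = 279936−1 = 279935

15625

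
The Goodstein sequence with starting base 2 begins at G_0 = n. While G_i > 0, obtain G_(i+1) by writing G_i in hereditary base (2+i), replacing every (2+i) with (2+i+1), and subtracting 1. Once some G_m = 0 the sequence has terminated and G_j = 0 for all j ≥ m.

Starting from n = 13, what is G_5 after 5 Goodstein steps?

i=0: 13 = 2^(2 + 1) + 2^2 + 1 (b=2); 2→3: 3^(3 + 1) + 3^3 + 1 = 109; 109−1 = 108
i=1: 108 = 3^(3 + 1) + 3^3 (b=3); 3→4: 4^(4 + 1) + 4^4 = 1280; 1280−1 = 1279
i=2: 1279 = 4^(4 + 1) + 3·4^3 + 3·4^2 + 3·4 + 3 (b=4); 4→5: 5^(5 + 1) + 3·5^3 + 3·5^2 + 3·5 + 3 = 16093; 16093−1 = 16092
i=3: 16092 = 5^(5 + 1) + 3·5^3 + 3·5^2 + 3·5 + 2 (b=5); 5→6: 6^(6 + 1) + 3·6^3 + 3·6^2 + 3·6 + 2 = 280712; 280712−1 = 280711
i=4: 280711 = 6^(6 + 1) + 3·6^3 + 3·6^2 + 3·6 + 1 (b=6); 6→7: 7^(7 + 1) + 3·7^3 + 3·7^2 + 3·7 + 1 = 5765999; 5765999−1 = 5765998
i=5: 5765998 = 7^(7 + 1) + 3·7^3 + 3·7^2 + 3·7 (b=7); 7→8: 8^(8 + 1) + 3·8^3 + 3·8^2 + 3·8 = 134219480; 134219480−1 = 134219479

5765998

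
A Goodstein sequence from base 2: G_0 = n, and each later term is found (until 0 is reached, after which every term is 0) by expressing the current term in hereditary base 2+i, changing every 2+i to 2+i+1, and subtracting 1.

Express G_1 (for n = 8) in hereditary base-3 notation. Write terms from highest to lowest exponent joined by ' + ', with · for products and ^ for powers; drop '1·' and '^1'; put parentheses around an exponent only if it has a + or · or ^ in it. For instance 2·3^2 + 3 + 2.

2·3^3 + 2·3^2 + 2·3 + 2

i=0: 8 = 2^(2 + 1) (b=2); 2→3: 3^(3 + 1) = 81; 81−1 = 80
i=1: 80 = 2·3^3 + 2·3^2 + 2·3 + 2 (b=3); 3→4: 2·4^4 + 2·4^2 + 2·4 + 2 = 554; 554−1 = 553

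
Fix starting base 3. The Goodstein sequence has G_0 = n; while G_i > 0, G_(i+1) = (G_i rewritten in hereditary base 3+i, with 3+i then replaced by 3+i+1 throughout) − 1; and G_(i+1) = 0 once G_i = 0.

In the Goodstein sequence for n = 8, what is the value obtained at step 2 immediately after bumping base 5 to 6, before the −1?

12

step 0: 8 = 2·3 + 2; sub 4 for 3: 2·4 + 2; = 10; G_1 = 10−1 = 9
step 1: 9 = 2·4 + 1; sub 5 for 4: 2·5 + 1; = 11; G_2 = 11−1 = 10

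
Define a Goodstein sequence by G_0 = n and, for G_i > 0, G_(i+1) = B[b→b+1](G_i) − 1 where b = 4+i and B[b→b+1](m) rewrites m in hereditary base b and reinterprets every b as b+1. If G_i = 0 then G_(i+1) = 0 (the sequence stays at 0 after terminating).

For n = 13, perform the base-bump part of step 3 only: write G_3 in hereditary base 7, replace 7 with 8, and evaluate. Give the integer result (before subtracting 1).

20

i=0: 13 = 3·4 + 1 (b=4); 4→5: 3·5 + 1 = 16; 16−1 = 15
i=1: 15 = 3·5 (b=5); 5→6: 3·6 = 18; 18−1 = 17
i=2: 17 = 2·6 + 5 (b=6); 6→7: 2·7 + 5 = 19; 19−1 = 18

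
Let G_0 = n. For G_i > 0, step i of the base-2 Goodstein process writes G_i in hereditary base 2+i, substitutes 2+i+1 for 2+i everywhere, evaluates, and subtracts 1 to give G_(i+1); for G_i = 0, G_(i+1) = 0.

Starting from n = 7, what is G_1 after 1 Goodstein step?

i=0: 7 = 2^2 + 2 + 1 (b=2); 2→3: 3^3 + 3 + 1 = 31; 31−1 = 30
i=1: 30 = 3^3 + 3 (b=3); 3→4: 4^4 + 4 = 260; 260−1 = 259

30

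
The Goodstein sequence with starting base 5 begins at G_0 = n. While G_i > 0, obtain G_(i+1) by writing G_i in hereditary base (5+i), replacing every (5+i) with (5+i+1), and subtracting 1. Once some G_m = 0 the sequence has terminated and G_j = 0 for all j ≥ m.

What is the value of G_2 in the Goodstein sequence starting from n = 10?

[0] 10 ≡ 2·5 (base 5). Lift 6: 12. −1: 11.
[1] 11 ≡ 6 + 5 (base 6). Lift 7: 12. −1: 11.
[2] 11 ≡ 7 + 4 (base 7). Lift 8: 12. −1: 11.

11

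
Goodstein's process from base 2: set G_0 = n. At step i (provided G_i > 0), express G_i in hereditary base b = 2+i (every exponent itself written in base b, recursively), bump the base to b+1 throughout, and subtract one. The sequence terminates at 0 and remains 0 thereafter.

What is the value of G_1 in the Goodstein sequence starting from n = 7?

(0) 7|_2 = 2^2 + 2 + 1 ↦ 3^3 + 3 + 1|_3 = 31 ⇒ 30
(1) 30|_3 = 3^3 + 3 ↦ 4^4 + 4|_4 = 260 ⇒ 259

30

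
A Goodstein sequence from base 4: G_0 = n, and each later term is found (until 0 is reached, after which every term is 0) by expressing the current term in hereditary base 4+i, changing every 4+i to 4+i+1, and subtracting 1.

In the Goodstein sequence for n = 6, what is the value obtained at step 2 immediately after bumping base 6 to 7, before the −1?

7

G_0=6  [base 4] 4 + 2  →[4↦5]→  5 + 2 = 7  −1 ⇒ G_1=6
G_1=6  [base 5] 5 + 1  →[5↦6]→  6 + 1 = 7  −1 ⇒ G_2=6
G_2=6  [base 6] 6  →[6↦7]→  7 = 7  −1 ⇒ G_3=6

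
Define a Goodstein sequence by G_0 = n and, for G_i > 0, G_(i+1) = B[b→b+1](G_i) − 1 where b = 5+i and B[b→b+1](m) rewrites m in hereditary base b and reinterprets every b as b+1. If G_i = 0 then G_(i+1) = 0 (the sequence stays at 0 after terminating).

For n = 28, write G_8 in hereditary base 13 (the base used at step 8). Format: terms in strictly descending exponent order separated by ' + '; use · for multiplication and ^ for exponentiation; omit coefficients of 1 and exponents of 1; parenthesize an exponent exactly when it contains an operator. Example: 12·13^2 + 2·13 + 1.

(0) 28|_5 = 5^2 + 3 ↦ 6^2 + 3|_6 = 39 ⇒ 38
(1) 38|_6 = 6^2 + 2 ↦ 7^2 + 2|_7 = 51 ⇒ 50
(2) 50|_7 = 7^2 + 1 ↦ 8^2 + 1|_8 = 65 ⇒ 64
(3) 64|_8 = 8^2 ↦ 9^2|_9 = 81 ⇒ 80
(4) 80|_9 = 8·9 + 8 ↦ 8·10 + 8|_10 = 88 ⇒ 87
(5) 87|_10 = 8·10 + 7 ↦ 8·11 + 7|_11 = 95 ⇒ 94
(6) 94|_11 = 8·11 + 6 ↦ 8·12 + 6|_12 = 102 ⇒ 101
(7) 101|_12 = 8·12 + 5 ↦ 8·13 + 5|_13 = 109 ⇒ 108
(8) 108|_13 = 8·13 + 4 ↦ 8·14 + 4|_14 = 116 ⇒ 115

8·13 + 4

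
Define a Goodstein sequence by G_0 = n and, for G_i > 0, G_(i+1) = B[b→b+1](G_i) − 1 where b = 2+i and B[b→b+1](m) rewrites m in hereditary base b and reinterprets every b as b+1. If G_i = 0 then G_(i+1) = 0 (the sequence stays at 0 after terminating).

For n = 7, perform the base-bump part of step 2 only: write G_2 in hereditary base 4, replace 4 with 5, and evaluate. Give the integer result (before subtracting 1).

G_0 = 7. HB_2(7) = 2^2 + 2 + 1. Bump = 31. G_1 = 30.
G_1 = 30. HB_3(30) = 3^3 + 3. Bump = 260. G_2 = 259.
G_2 = 259. HB_4(259) = 4^4 + 3. Bump = 3128. G_3 = 3127.

3128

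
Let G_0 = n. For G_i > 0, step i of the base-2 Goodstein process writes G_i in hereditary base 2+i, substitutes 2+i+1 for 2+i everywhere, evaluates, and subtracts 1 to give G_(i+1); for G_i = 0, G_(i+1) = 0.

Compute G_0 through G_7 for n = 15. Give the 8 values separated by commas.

15, 111, 1283, 18752, 326593, 6588344, 150994943, 3524450280

15 —HB2→ 2^(2 + 1) + 2^2 + 2 + 1 —bump→ 3^(3 + 1) + 3^3 + 3 + 1 = 112 —(−1)→ 111
111 —HB3→ 3^(3 + 1) + 3^3 + 3 —bump→ 4^(4 + 1) + 4^4 + 4 = 1284 —(−1)→ 1283
1283 —HB4→ 4^(4 + 1) + 4^4 + 3 —bump→ 5^(5 + 1) + 5^5 + 3 = 18753 —(−1)→ 18752
18752 —HB5→ 5^(5 + 1) + 5^5 + 2 —bump→ 6^(6 + 1) + 6^6 + 2 = 326594 —(−1)→ 326593
326593 —HB6→ 6^(6 + 1) + 6^6 + 1 —bump→ 7^(7 + 1) + 7^7 + 1 = 6588345 —(−1)→ 6588344
6588344 —HB7→ 7^(7 + 1) + 7^7 —bump→ 8^(8 + 1) + 8^8 = 150994944 —(−1)→ 150994943
150994943 —HB8→ 8^(8 + 1) + 7·8^7 + 7·8^6 + 7·8^5 + 7·8^4 + 7·8^3 + 7·8^2 + 7·8 + 7 —bump→ 9^(9 + 1) + 7·9^7 + 7·9^6 + 7·9^5 + 7·9^4 + 7·9^3 + 7·9^2 + 7·9 + 7 = 3524450281 —(−1)→ 3524450280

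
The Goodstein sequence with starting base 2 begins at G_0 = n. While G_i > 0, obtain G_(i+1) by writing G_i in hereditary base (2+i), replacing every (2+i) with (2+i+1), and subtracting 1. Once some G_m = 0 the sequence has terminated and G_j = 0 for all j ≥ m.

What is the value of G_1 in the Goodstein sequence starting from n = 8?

80

[0] 8 ≡ 2^(2 + 1) (base 2). Lift 3: 81. −1: 80.
[1] 80 ≡ 2·3^3 + 2·3^2 + 2·3 + 2 (base 3). Lift 4: 554. −1: 553.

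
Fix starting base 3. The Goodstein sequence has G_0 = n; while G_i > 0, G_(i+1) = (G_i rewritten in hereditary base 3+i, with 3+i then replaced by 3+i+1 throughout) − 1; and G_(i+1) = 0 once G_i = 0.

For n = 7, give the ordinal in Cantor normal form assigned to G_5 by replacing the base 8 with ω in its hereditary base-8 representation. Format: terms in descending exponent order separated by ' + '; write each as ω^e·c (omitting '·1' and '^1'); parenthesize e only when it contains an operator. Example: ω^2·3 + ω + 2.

step 0: 7 = 2·3 + 1; sub 4 for 3: 2·4 + 1; = 9; G_1 = 9−1 = 8
step 1: 8 = 2·4; sub 5 for 4: 2·5; = 10; G_2 = 10−1 = 9
step 2: 9 = 5 + 4; sub 6 for 5: 6 + 4; = 10; G_3 = 10−1 = 9
step 3: 9 = 6 + 3; sub 7 for 6: 7 + 3; = 10; G_4 = 10−1 = 9
step 4: 9 = 7 + 2; sub 8 for 7: 8 + 2; = 10; G_5 = 10−1 = 9
step 5: 9 = 8 + 1; sub 9 for 8: 9 + 1; = 10; G_6 = 10−1 = 9

ω + 1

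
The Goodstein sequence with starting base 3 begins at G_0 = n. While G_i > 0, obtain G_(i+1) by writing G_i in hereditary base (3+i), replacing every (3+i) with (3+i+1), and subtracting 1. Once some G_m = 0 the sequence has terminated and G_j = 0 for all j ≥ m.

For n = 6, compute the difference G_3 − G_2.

[0] 6 ≡ 2·3 (base 3). Lift 4: 8. −1: 7.
[1] 7 ≡ 4 + 3 (base 4). Lift 5: 8. −1: 7.
[2] 7 ≡ 5 + 2 (base 5). Lift 6: 8. −1: 7.

0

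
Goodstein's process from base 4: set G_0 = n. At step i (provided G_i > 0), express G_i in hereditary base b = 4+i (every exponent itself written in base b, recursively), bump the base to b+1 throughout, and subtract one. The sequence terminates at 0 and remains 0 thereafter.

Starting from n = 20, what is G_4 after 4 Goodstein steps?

65

G_0=20  [base 4] 4^2 + 4  →[4↦5]→  5^2 + 5 = 30  −1 ⇒ G_1=29
G_1=29  [base 5] 5^2 + 4  →[5↦6]→  6^2 + 4 = 40  −1 ⇒ G_2=39
G_2=39  [base 6] 6^2 + 3  →[6↦7]→  7^2 + 3 = 52  −1 ⇒ G_3=51
G_3=51  [base 7] 7^2 + 2  →[7↦8]→  8^2 + 2 = 66  −1 ⇒ G_4=65
G_4=65  [base 8] 8^2 + 1  →[8↦9]→  9^2 + 1 = 82  −1 ⇒ G_5=81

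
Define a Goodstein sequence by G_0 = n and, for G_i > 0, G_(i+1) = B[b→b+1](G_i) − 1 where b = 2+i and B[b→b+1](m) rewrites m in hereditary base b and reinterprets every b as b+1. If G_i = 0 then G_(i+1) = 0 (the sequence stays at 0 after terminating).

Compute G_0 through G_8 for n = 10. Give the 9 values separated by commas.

10 —HB2→ 2^(2 + 1) + 2 —bump→ 3^(3 + 1) + 3 = 84 —(−1)→ 83
83 —HB3→ 3^(3 + 1) + 2 —bump→ 4^(4 + 1) + 2 = 1026 —(−1)→ 1025
1025 —HB4→ 4^(4 + 1) + 1 —bump→ 5^(5 + 1) + 1 = 15626 —(−1)→ 15625
15625 —HB5→ 5^(5 + 1) —bump→ 6^(6 + 1) = 279936 —(−1)→ 279935
279935 —HB6→ 5·6^6 + 5·6^5 + 5·6^4 + 5·6^3 + 5·6^2 + 5·6 + 5 —bump→ 5·7^7 + 5·7^5 + 5·7^4 + 5·7^3 + 5·7^2 + 5·7 + 5 = 4215755 —(−1)→ 4215754
4215754 —HB7→ 5·7^7 + 5·7^5 + 5·7^4 + 5·7^3 + 5·7^2 + 5·7 + 4 —bump→ 5·8^8 + 5·8^5 + 5·8^4 + 5·8^3 + 5·8^2 + 5·8 + 4 = 84073324 —(−1)→ 84073323
84073323 —HB8→ 5·8^8 + 5·8^5 + 5·8^4 + 5·8^3 + 5·8^2 + 5·8 + 3 —bump→ 5·9^9 + 5·9^5 + 5·9^4 + 5·9^3 + 5·9^2 + 5·9 + 3 = 1937434593 —(−1)→ 1937434592
1937434592 —HB9→ 5·9^9 + 5·9^5 + 5·9^4 + 5·9^3 + 5·9^2 + 5·9 + 2 —bump→ 5·10^10 + 5·10^5 + 5·10^4 + 5·10^3 + 5·10^2 + 5·10 + 2 = 50000555552 —(−1)→ 50000555551

10, 83, 1025, 15625, 279935, 4215754, 84073323, 1937434592, 50000555551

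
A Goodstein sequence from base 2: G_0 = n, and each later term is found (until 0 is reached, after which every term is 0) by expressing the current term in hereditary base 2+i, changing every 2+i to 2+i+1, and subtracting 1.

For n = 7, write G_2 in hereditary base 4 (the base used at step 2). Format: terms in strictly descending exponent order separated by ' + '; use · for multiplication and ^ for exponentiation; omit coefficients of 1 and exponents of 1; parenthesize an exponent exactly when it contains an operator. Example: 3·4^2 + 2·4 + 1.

(0) 7|_2 = 2^2 + 2 + 1 ↦ 3^3 + 3 + 1|_3 = 31 ⇒ 30
(1) 30|_3 = 3^3 + 3 ↦ 4^4 + 4|_4 = 260 ⇒ 259
(2) 259|_4 = 4^4 + 3 ↦ 5^5 + 3|_5 = 3128 ⇒ 3127

4^4 + 3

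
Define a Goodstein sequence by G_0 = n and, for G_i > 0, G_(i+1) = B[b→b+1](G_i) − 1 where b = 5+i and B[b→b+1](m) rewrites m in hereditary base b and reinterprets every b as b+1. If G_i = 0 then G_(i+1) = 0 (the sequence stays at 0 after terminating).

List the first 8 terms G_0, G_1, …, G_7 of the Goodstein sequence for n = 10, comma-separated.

10, 11, 11, 11, 11, 11, 11, 11

[0] 10 ≡ 2·5 (base 5). Lift 6: 12. −1: 11.
[1] 11 ≡ 6 + 5 (base 6). Lift 7: 12. −1: 11.
[2] 11 ≡ 7 + 4 (base 7). Lift 8: 12. −1: 11.
[3] 11 ≡ 8 + 3 (base 8). Lift 9: 12. −1: 11.
[4] 11 ≡ 9 + 2 (base 9). Lift 10: 12. −1: 11.
[5] 11 ≡ 10 + 1 (base 10). Lift 11: 12. −1: 11.
[6] 11 ≡ 11 (base 11). Lift 12: 12. −1: 11.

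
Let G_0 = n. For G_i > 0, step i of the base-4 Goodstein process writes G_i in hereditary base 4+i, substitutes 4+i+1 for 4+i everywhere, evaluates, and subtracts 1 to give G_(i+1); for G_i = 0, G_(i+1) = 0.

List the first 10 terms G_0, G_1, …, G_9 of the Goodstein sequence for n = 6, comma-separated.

i=0: 6 = 4 + 2 (b=4); 4→5: 5 + 2 = 7; 7−1 = 6
i=1: 6 = 5 + 1 (b=5); 5→6: 6 + 1 = 7; 7−1 = 6
i=2: 6 = 6 (b=6); 6→7: 7 = 7; 7−1 = 6
i=3: 6 = 6 (b=7); 7→8: 6 = 6; 6−1 = 5
i=4: 5 = 5 (b=8); 8→9: 5 = 5; 5−1 = 4
i=5: 4 = 4 (b=9); 9→10: 4 = 4; 4−1 = 3
i=6: 3 = 3 (b=10); 10→11: 3 = 3; 3−1 = 2
i=7: 2 = 2 (b=11); 11→12: 2 = 2; 2−1 = 1
i=8: 1 = 1 (b=12); 12→13: 1 = 1; 1−1 = 0

6, 6, 6, 6, 5, 4, 3, 2, 1, 0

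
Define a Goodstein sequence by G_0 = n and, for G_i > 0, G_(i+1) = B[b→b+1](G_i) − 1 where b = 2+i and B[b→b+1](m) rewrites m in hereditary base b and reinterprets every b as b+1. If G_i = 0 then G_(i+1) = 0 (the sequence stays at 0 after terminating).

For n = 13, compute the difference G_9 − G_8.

3038428377778

G_0=13  [base 2] 2^(2 + 1) + 2^2 + 1  →[2↦3]→  3^(3 + 1) + 3^3 + 1 = 109  −1 ⇒ G_1=108
G_1=108  [base 3] 3^(3 + 1) + 3^3  →[3↦4]→  4^(4 + 1) + 4^4 = 1280  −1 ⇒ G_2=1279
G_2=1279  [base 4] 4^(4 + 1) + 3·4^3 + 3·4^2 + 3·4 + 3  →[4↦5]→  5^(5 + 1) + 3·5^3 + 3·5^2 + 3·5 + 3 = 16093  −1 ⇒ G_3=16092
G_3=16092  [base 5] 5^(5 + 1) + 3·5^3 + 3·5^2 + 3·5 + 2  →[5↦6]→  6^(6 + 1) + 3·6^3 + 3·6^2 + 3·6 + 2 = 280712  −1 ⇒ G_4=280711
G_4=280711  [base 6] 6^(6 + 1) + 3·6^3 + 3·6^2 + 3·6 + 1  →[6↦7]→  7^(7 + 1) + 3·7^3 + 3·7^2 + 3·7 + 1 = 5765999  −1 ⇒ G_5=5765998
G_5=5765998  [base 7] 7^(7 + 1) + 3·7^3 + 3·7^2 + 3·7  →[7↦8]→  8^(8 + 1) + 3·8^3 + 3·8^2 + 3·8 = 134219480  −1 ⇒ G_6=134219479
G_6=134219479  [base 8] 8^(8 + 1) + 3·8^3 + 3·8^2 + 2·8 + 7  →[8↦9]→  9^(9 + 1) + 3·9^3 + 3·9^2 + 2·9 + 7 = 3486786856  −1 ⇒ G_7=3486786855
G_7=3486786855  [base 9] 9^(9 + 1) + 3·9^3 + 3·9^2 + 2·9 + 6  →[9↦10]→  10^(10 + 1) + 3·10^3 + 3·10^2 + 2·10 + 6 = 100000003326  −1 ⇒ G_8=100000003325
G_8=100000003325  [base 10] 10^(10 + 1) + 3·10^3 + 3·10^2 + 2·10 + 5  →[10↦11]→  11^(11 + 1) + 3·11^3 + 3·11^2 + 2·11 + 5 = 3138428381104  −1 ⇒ G_9=3138428381103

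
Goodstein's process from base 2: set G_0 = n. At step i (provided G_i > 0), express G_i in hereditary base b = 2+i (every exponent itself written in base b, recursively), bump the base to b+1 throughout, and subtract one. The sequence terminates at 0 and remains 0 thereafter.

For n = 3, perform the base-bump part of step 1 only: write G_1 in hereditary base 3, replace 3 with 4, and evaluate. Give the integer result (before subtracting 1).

i=0: 3 = 2 + 1 (b=2); 2→3: 3 + 1 = 4; 4−1 = 3
i=1: 3 = 3 (b=3); 3→4: 4 = 4; 4−1 = 3

4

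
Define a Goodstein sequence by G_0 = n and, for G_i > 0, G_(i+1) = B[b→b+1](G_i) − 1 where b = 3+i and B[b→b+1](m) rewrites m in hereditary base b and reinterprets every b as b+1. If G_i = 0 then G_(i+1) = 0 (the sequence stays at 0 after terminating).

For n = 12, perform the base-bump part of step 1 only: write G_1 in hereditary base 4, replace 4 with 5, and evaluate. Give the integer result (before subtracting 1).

28

12 —HB3→ 3^2 + 3 —bump→ 4^2 + 4 = 20 —(−1)→ 19
19 —HB4→ 4^2 + 3 —bump→ 5^2 + 3 = 28 —(−1)→ 27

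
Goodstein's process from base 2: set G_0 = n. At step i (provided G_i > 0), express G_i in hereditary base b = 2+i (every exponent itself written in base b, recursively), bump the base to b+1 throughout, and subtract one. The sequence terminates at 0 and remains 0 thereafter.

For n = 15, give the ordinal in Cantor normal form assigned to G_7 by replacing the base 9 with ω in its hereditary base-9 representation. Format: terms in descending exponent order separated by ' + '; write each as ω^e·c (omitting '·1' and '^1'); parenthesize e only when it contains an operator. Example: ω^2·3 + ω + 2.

G_0=15  [base 2] 2^(2 + 1) + 2^2 + 2 + 1  →[2↦3]→  3^(3 + 1) + 3^3 + 3 + 1 = 112  −1 ⇒ G_1=111
G_1=111  [base 3] 3^(3 + 1) + 3^3 + 3  →[3↦4]→  4^(4 + 1) + 4^4 + 4 = 1284  −1 ⇒ G_2=1283
G_2=1283  [base 4] 4^(4 + 1) + 4^4 + 3  →[4↦5]→  5^(5 + 1) + 5^5 + 3 = 18753  −1 ⇒ G_3=18752
G_3=18752  [base 5] 5^(5 + 1) + 5^5 + 2  →[5↦6]→  6^(6 + 1) + 6^6 + 2 = 326594  −1 ⇒ G_4=326593
G_4=326593  [base 6] 6^(6 + 1) + 6^6 + 1  →[6↦7]→  7^(7 + 1) + 7^7 + 1 = 6588345  −1 ⇒ G_5=6588344
G_5=6588344  [base 7] 7^(7 + 1) + 7^7  →[7↦8]→  8^(8 + 1) + 8^8 = 150994944  −1 ⇒ G_6=150994943
G_6=150994943  [base 8] 8^(8 + 1) + 7·8^7 + 7·8^6 + 7·8^5 + 7·8^4 + 7·8^3 + 7·8^2 + 7·8 + 7  →[8↦9]→  9^(9 + 1) + 7·9^7 + 7·9^6 + 7·9^5 + 7·9^4 + 7·9^3 + 7·9^2 + 7·9 + 7 = 3524450281  −1 ⇒ G_7=3524450280

ω^(ω + 1) + ω^7·7 + ω^6·7 + ω^5·7 + ω^4·7 + ω^3·7 + ω^2·7 + ω·7 + 6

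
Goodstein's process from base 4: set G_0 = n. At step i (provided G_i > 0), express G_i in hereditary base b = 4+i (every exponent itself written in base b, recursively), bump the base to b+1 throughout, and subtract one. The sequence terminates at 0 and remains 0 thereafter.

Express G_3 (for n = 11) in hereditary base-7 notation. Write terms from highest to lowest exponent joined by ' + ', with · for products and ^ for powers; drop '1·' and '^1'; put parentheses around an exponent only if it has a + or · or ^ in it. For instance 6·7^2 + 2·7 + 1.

G_0=11  [base 4] 2·4 + 3  →[4↦5]→  2·5 + 3 = 13  −1 ⇒ G_1=12
G_1=12  [base 5] 2·5 + 2  →[5↦6]→  2·6 + 2 = 14  −1 ⇒ G_2=13
G_2=13  [base 6] 2·6 + 1  →[6↦7]→  2·7 + 1 = 15  −1 ⇒ G_3=14

2·7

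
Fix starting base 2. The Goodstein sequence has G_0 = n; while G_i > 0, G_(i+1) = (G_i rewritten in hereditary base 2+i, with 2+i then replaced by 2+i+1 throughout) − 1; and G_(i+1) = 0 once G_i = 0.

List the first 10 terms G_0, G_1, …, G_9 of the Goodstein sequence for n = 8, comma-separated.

G_0=8  [base 2] 2^(2 + 1)  →[2↦3]→  3^(3 + 1) = 81  −1 ⇒ G_1=80
G_1=80  [base 3] 2·3^3 + 2·3^2 + 2·3 + 2  →[3↦4]→  2·4^4 + 2·4^2 + 2·4 + 2 = 554  −1 ⇒ G_2=553
G_2=553  [base 4] 2·4^4 + 2·4^2 + 2·4 + 1  →[4↦5]→  2·5^5 + 2·5^2 + 2·5 + 1 = 6311  −1 ⇒ G_3=6310
G_3=6310  [base 5] 2·5^5 + 2·5^2 + 2·5  →[5↦6]→  2·6^6 + 2·6^2 + 2·6 = 93396  −1 ⇒ G_4=93395
G_4=93395  [base 6] 2·6^6 + 2·6^2 + 6 + 5  →[6↦7]→  2·7^7 + 2·7^2 + 7 + 5 = 1647196  −1 ⇒ G_5=1647195
G_5=1647195  [base 7] 2·7^7 + 2·7^2 + 7 + 4  →[7↦8]→  2·8^8 + 2·8^2 + 8 + 4 = 33554572  −1 ⇒ G_6=33554571
G_6=33554571  [base 8] 2·8^8 + 2·8^2 + 8 + 3  →[8↦9]→  2·9^9 + 2·9^2 + 9 + 3 = 774841152  −1 ⇒ G_7=774841151
G_7=774841151  [base 9] 2·9^9 + 2·9^2 + 9 + 2  →[9↦10]→  2·10^10 + 2·10^2 + 10 + 2 = 20000000212  −1 ⇒ G_8=20000000211
G_8=20000000211  [base 10] 2·10^10 + 2·10^2 + 10 + 1  →[10↦11]→  2·11^11 + 2·11^2 + 11 + 1 = 570623341476  −1 ⇒ G_9=570623341475

8, 80, 553, 6310, 93395, 1647195, 33554571, 774841151, 20000000211, 570623341475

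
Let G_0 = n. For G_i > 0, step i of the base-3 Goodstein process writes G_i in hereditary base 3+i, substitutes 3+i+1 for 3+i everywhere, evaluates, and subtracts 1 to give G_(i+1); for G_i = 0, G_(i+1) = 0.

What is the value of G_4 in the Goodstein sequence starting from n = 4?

G_0 = 4. HB_3(4) = 3 + 1. Bump = 5. G_1 = 4.
G_1 = 4. HB_4(4) = 4. Bump = 5. G_2 = 4.
G_2 = 4. HB_5(4) = 4. Bump = 4. G_3 = 3.
G_3 = 3. HB_6(3) = 3. Bump = 3. G_4 = 2.
G_4 = 2. HB_7(2) = 2. Bump = 2. G_5 = 1.

2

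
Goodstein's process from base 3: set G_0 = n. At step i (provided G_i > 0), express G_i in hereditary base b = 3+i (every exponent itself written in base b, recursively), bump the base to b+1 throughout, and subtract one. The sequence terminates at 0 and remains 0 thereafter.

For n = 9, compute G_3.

(0) 9|_3 = 3^2 ↦ 4^2|_4 = 16 ⇒ 15
(1) 15|_4 = 3·4 + 3 ↦ 3·5 + 3|_5 = 18 ⇒ 17
(2) 17|_5 = 3·5 + 2 ↦ 3·6 + 2|_6 = 20 ⇒ 19
(3) 19|_6 = 3·6 + 1 ↦ 3·7 + 1|_7 = 22 ⇒ 21

19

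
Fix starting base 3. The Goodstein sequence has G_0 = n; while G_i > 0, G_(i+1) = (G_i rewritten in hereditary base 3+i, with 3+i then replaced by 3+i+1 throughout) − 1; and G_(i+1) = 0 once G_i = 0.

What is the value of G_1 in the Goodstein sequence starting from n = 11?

G_0=11  [base 3] 3^2 + 2  →[3↦4]→  4^2 + 2 = 18  −1 ⇒ G_1=17
G_1=17  [base 4] 4^2 + 1  →[4↦5]→  5^2 + 1 = 26  −1 ⇒ G_2=25

17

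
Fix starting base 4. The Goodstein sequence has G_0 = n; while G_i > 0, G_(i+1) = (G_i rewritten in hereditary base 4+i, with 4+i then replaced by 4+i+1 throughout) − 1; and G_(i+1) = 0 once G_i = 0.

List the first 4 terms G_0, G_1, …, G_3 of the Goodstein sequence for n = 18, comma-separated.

[0] 18 ≡ 4^2 + 2 (base 4). Lift 5: 27. −1: 26.
[1] 26 ≡ 5^2 + 1 (base 5). Lift 6: 37. −1: 36.
[2] 36 ≡ 6^2 (base 6). Lift 7: 49. −1: 48.

18, 26, 36, 48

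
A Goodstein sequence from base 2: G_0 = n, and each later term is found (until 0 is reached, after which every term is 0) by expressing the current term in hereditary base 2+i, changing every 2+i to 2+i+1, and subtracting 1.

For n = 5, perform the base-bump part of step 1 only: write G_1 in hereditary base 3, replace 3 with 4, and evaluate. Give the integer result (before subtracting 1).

5 —HB2→ 2^2 + 1 —bump→ 3^3 + 1 = 28 —(−1)→ 27
27 —HB3→ 3^3 —bump→ 4^4 = 256 —(−1)→ 255

256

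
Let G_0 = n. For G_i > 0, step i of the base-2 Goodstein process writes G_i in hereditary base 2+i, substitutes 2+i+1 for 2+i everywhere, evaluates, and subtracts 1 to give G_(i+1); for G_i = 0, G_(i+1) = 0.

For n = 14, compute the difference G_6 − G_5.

step 0: 14 = 2^(2 + 1) + 2^2 + 2; sub 3 for 2: 3^(3 + 1) + 3^3 + 3; = 111; G_1 = 111−1 = 110
step 1: 110 = 3^(3 + 1) + 3^3 + 2; sub 4 for 3: 4^(4 + 1) + 4^4 + 2; = 1282; G_2 = 1282−1 = 1281
step 2: 1281 = 4^(4 + 1) + 4^4 + 1; sub 5 for 4: 5^(5 + 1) + 5^5 + 1; = 18751; G_3 = 18751−1 = 18750
step 3: 18750 = 5^(5 + 1) + 5^5; sub 6 for 5: 6^(6 + 1) + 6^6; = 326592; G_4 = 326592−1 = 326591
step 4: 326591 = 6^(6 + 1) + 5·6^5 + 5·6^4 + 5·6^3 + 5·6^2 + 5·6 + 5; sub 7 for 6: 7^(7 + 1) + 5·7^5 + 5·7^4 + 5·7^3 + 5·7^2 + 5·7 + 5; = 5862841; G_5 = 5862841−1 = 5862840
step 5: 5862840 = 7^(7 + 1) + 5·7^5 + 5·7^4 + 5·7^3 + 5·7^2 + 5·7 + 4; sub 8 for 7: 8^(8 + 1) + 5·8^5 + 5·8^4 + 5·8^3 + 5·8^2 + 5·8 + 4; = 134404972; G_6 = 134404972−1 = 134404971

128542131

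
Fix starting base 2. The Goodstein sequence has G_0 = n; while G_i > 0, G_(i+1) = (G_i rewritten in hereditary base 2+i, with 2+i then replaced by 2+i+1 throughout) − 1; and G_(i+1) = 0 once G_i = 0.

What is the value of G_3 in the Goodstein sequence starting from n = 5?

467

[0] 5 ≡ 2^2 + 1 (base 2). Lift 3: 28. −1: 27.
[1] 27 ≡ 3^3 (base 3). Lift 4: 256. −1: 255.
[2] 255 ≡ 3·4^3 + 3·4^2 + 3·4 + 3 (base 4). Lift 5: 468. −1: 467.
[3] 467 ≡ 3·5^3 + 3·5^2 + 3·5 + 2 (base 5). Lift 6: 776. −1: 775.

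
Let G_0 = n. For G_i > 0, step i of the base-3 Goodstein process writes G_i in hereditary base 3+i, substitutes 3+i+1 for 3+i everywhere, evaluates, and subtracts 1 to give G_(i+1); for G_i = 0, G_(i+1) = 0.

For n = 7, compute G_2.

[0] 7 ≡ 2·3 + 1 (base 3). Lift 4: 9. −1: 8.
[1] 8 ≡ 2·4 (base 4). Lift 5: 10. −1: 9.
[2] 9 ≡ 5 + 4 (base 5). Lift 6: 10. −1: 9.

9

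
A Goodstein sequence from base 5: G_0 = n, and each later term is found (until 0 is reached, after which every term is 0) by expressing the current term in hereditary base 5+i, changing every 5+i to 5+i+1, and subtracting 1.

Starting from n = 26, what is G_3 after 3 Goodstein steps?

53

G_0 = 26. HB_5(26) = 5^2 + 1. Bump = 37. G_1 = 36.
G_1 = 36. HB_6(36) = 6^2. Bump = 49. G_2 = 48.
G_2 = 48. HB_7(48) = 6·7 + 6. Bump = 54. G_3 = 53.
G_3 = 53. HB_8(53) = 6·8 + 5. Bump = 59. G_4 = 58.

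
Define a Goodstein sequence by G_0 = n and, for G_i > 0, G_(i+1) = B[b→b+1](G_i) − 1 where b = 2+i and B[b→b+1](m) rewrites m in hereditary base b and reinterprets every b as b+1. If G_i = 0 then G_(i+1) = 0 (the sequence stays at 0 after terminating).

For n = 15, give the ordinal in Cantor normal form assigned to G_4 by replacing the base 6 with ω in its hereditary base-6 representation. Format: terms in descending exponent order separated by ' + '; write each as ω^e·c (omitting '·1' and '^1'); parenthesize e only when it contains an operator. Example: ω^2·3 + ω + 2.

i=0: 15 = 2^(2 + 1) + 2^2 + 2 + 1 (b=2); 2→3: 3^(3 + 1) + 3^3 + 3 + 1 = 112; 112−1 = 111
i=1: 111 = 3^(3 + 1) + 3^3 + 3 (b=3); 3→4: 4^(4 + 1) + 4^4 + 4 = 1284; 1284−1 = 1283
i=2: 1283 = 4^(4 + 1) + 4^4 + 3 (b=4); 4→5: 5^(5 + 1) + 5^5 + 3 = 18753; 18753−1 = 18752
i=3: 18752 = 5^(5 + 1) + 5^5 + 2 (b=5); 5→6: 6^(6 + 1) + 6^6 + 2 = 326594; 326594−1 = 326593
i=4: 326593 = 6^(6 + 1) + 6^6 + 1 (b=6); 6→7: 7^(7 + 1) + 7^7 + 1 = 6588345; 6588345−1 = 6588344

ω^(ω + 1) + ω^ω + 1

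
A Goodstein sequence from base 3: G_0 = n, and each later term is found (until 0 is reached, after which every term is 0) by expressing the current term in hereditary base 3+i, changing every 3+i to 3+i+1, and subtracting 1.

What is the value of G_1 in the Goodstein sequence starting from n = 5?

5

5 —HB3→ 3 + 2 —bump→ 4 + 2 = 6 —(−1)→ 5
5 —HB4→ 4 + 1 —bump→ 5 + 1 = 6 —(−1)→ 5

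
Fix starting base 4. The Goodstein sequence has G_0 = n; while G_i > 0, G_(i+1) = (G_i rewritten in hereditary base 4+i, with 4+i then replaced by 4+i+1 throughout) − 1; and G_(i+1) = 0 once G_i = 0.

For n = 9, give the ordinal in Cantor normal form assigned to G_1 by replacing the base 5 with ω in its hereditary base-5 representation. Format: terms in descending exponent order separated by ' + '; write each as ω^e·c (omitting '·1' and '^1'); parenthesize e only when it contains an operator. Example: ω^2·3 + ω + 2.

(0) 9|_4 = 2·4 + 1 ↦ 2·5 + 1|_5 = 11 ⇒ 10
(1) 10|_5 = 2·5 ↦ 2·6|_6 = 12 ⇒ 11

ω·2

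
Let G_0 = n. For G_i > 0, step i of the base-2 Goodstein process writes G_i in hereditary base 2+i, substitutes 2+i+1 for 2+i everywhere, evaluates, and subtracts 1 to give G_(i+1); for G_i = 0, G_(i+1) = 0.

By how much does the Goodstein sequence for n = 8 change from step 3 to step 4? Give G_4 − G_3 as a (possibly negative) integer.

step 0: 8 = 2^(2 + 1); sub 3 for 2: 3^(3 + 1); = 81; G_1 = 81−1 = 80
step 1: 80 = 2·3^3 + 2·3^2 + 2·3 + 2; sub 4 for 3: 2·4^4 + 2·4^2 + 2·4 + 2; = 554; G_2 = 554−1 = 553
step 2: 553 = 2·4^4 + 2·4^2 + 2·4 + 1; sub 5 for 4: 2·5^5 + 2·5^2 + 2·5 + 1; = 6311; G_3 = 6311−1 = 6310
step 3: 6310 = 2·5^5 + 2·5^2 + 2·5; sub 6 for 5: 2·6^6 + 2·6^2 + 2·6; = 93396; G_4 = 93396−1 = 93395

87085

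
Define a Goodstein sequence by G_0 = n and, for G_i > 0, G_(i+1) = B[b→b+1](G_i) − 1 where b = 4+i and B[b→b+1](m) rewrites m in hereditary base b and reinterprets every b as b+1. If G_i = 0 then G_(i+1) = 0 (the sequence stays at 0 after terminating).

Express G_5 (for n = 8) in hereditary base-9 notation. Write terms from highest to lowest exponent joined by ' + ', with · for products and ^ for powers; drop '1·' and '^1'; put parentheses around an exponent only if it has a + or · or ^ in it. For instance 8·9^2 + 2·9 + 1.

9

step 0: 8 = 2·4; sub 5 for 4: 2·5; = 10; G_1 = 10−1 = 9
step 1: 9 = 5 + 4; sub 6 for 5: 6 + 4; = 10; G_2 = 10−1 = 9
step 2: 9 = 6 + 3; sub 7 for 6: 7 + 3; = 10; G_3 = 10−1 = 9
step 3: 9 = 7 + 2; sub 8 for 7: 8 + 2; = 10; G_4 = 10−1 = 9
step 4: 9 = 8 + 1; sub 9 for 8: 9 + 1; = 10; G_5 = 10−1 = 9
step 5: 9 = 9; sub 10 for 9: 10; = 10; G_6 = 10−1 = 9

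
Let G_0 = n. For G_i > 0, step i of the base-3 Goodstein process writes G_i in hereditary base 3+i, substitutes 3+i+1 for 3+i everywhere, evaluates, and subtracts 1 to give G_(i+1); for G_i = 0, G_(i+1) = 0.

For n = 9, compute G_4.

G_0=9  [base 3] 3^2  →[3↦4]→  4^2 = 16  −1 ⇒ G_1=15
G_1=15  [base 4] 3·4 + 3  →[4↦5]→  3·5 + 3 = 18  −1 ⇒ G_2=17
G_2=17  [base 5] 3·5 + 2  →[5↦6]→  3·6 + 2 = 20  −1 ⇒ G_3=19
G_3=19  [base 6] 3·6 + 1  →[6↦7]→  3·7 + 1 = 22  −1 ⇒ G_4=21
G_4=21  [base 7] 3·7  →[7↦8]→  3·8 = 24  −1 ⇒ G_5=23

21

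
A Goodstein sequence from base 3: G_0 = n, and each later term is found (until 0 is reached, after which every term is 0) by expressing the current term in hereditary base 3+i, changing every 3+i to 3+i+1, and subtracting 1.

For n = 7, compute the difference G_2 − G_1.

step 0: 7 = 2·3 + 1; sub 4 for 3: 2·4 + 1; = 9; G_1 = 9−1 = 8
step 1: 8 = 2·4; sub 5 for 4: 2·5; = 10; G_2 = 10−1 = 9

1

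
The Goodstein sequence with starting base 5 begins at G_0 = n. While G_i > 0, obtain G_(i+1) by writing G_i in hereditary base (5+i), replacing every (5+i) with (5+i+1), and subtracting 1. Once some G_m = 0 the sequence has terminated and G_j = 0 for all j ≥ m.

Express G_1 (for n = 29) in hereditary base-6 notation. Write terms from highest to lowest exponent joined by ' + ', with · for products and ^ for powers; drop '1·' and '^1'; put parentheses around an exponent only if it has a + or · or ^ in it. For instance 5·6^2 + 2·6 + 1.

6^2 + 3

G_0=29  [base 5] 5^2 + 4  →[5↦6]→  6^2 + 4 = 40  −1 ⇒ G_1=39
G_1=39  [base 6] 6^2 + 3  →[6↦7]→  7^2 + 3 = 52  −1 ⇒ G_2=51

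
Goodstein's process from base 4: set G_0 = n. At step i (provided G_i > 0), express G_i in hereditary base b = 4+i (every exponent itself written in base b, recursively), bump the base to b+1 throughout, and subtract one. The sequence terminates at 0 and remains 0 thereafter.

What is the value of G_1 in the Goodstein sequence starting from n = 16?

24

16 —HB4→ 4^2 —bump→ 5^2 = 25 —(−1)→ 24
24 —HB5→ 4·5 + 4 —bump→ 4·6 + 4 = 28 —(−1)→ 27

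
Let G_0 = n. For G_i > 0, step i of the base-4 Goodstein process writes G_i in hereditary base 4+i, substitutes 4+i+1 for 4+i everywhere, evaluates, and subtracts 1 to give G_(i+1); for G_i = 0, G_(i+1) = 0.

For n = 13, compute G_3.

18

[0] 13 ≡ 3·4 + 1 (base 4). Lift 5: 16. −1: 15.
[1] 15 ≡ 3·5 (base 5). Lift 6: 18. −1: 17.
[2] 17 ≡ 2·6 + 5 (base 6). Lift 7: 19. −1: 18.
[3] 18 ≡ 2·7 + 4 (base 7). Lift 8: 20. −1: 19.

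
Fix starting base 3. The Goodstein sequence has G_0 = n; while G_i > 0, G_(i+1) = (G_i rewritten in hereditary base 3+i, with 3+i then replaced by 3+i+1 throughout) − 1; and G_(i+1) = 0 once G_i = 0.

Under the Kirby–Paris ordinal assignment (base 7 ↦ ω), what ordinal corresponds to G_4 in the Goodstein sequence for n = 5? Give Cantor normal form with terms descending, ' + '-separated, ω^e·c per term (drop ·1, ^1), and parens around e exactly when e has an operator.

4

[0] 5 ≡ 3 + 2 (base 3). Lift 4: 6. −1: 5.
[1] 5 ≡ 4 + 1 (base 4). Lift 5: 6. −1: 5.
[2] 5 ≡ 5 (base 5). Lift 6: 6. −1: 5.
[3] 5 ≡ 5 (base 6). Lift 7: 5. −1: 4.
[4] 4 ≡ 4 (base 7). Lift 8: 4. −1: 3.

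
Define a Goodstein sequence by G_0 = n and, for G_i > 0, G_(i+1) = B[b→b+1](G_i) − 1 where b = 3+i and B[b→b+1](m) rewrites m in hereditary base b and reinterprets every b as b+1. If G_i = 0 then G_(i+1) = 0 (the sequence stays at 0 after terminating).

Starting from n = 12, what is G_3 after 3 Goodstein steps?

37

i=0: 12 = 3^2 + 3 (b=3); 3→4: 4^2 + 4 = 20; 20−1 = 19
i=1: 19 = 4^2 + 3 (b=4); 4→5: 5^2 + 3 = 28; 28−1 = 27
i=2: 27 = 5^2 + 2 (b=5); 5→6: 6^2 + 2 = 38; 38−1 = 37
i=3: 37 = 6^2 + 1 (b=6); 6→7: 7^2 + 1 = 50; 50−1 = 49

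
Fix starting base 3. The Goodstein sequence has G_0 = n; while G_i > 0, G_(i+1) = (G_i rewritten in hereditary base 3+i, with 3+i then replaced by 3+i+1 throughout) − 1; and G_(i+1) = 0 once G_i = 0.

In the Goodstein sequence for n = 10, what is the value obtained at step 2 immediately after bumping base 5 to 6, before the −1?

i=0: 10 = 3^2 + 1 (b=3); 3→4: 4^2 + 1 = 17; 17−1 = 16
i=1: 16 = 4^2 (b=4); 4→5: 5^2 = 25; 25−1 = 24

28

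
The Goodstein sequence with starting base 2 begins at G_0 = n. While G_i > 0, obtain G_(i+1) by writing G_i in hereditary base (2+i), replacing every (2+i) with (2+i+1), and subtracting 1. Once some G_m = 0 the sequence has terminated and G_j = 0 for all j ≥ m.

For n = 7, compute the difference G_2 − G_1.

G_0=7  [base 2] 2^2 + 2 + 1  →[2↦3]→  3^3 + 3 + 1 = 31  −1 ⇒ G_1=30
G_1=30  [base 3] 3^3 + 3  →[3↦4]→  4^4 + 4 = 260  −1 ⇒ G_2=259

229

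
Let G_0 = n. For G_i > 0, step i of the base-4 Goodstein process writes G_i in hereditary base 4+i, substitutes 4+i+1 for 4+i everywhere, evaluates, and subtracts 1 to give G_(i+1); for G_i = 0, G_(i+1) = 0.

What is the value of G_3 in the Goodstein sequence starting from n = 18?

G_0 = 18. HB_4(18) = 4^2 + 2. Bump = 27. G_1 = 26.
G_1 = 26. HB_5(26) = 5^2 + 1. Bump = 37. G_2 = 36.
G_2 = 36. HB_6(36) = 6^2. Bump = 49. G_3 = 48.
G_3 = 48. HB_7(48) = 6·7 + 6. Bump = 54. G_4 = 53.

48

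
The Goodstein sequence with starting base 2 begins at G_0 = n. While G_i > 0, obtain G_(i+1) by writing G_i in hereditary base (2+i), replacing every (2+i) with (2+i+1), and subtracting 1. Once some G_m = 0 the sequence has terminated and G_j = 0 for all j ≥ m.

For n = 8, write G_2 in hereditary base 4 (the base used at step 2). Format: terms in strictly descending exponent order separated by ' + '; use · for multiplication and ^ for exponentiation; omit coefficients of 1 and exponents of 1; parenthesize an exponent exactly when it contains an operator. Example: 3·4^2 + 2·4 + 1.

step 0: 8 = 2^(2 + 1); sub 3 for 2: 3^(3 + 1); = 81; G_1 = 81−1 = 80
step 1: 80 = 2·3^3 + 2·3^2 + 2·3 + 2; sub 4 for 3: 2·4^4 + 2·4^2 + 2·4 + 2; = 554; G_2 = 554−1 = 553
step 2: 553 = 2·4^4 + 2·4^2 + 2·4 + 1; sub 5 for 4: 2·5^5 + 2·5^2 + 2·5 + 1; = 6311; G_3 = 6311−1 = 6310

2·4^4 + 2·4^2 + 2·4 + 1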